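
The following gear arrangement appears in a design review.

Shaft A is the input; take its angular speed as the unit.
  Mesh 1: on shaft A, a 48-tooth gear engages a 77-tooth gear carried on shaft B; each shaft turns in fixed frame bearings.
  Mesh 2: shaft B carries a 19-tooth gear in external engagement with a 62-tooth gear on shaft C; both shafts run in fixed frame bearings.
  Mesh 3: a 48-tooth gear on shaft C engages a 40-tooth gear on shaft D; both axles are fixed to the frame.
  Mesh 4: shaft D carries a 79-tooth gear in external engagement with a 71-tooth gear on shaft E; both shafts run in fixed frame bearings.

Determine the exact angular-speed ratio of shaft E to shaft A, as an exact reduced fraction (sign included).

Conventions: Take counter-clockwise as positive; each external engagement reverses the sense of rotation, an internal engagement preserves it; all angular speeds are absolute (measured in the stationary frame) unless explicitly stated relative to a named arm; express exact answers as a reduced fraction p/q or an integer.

class = fixed-axis compound train [4 meshes; 4 ratios multiply, 4 sense flips]
mesh 1 [48T→77T]: running ratio 48/77, sense −
mesh 2 [19T→62T]: running ratio 456/2387, sense +
mesh 3 [48T→40T]: running ratio 2736/11935, sense −
mesh 4 [79T→71T]: running ratio 216144/847385, sense +
ω_out/ω_in = 216144/847385

216144/847385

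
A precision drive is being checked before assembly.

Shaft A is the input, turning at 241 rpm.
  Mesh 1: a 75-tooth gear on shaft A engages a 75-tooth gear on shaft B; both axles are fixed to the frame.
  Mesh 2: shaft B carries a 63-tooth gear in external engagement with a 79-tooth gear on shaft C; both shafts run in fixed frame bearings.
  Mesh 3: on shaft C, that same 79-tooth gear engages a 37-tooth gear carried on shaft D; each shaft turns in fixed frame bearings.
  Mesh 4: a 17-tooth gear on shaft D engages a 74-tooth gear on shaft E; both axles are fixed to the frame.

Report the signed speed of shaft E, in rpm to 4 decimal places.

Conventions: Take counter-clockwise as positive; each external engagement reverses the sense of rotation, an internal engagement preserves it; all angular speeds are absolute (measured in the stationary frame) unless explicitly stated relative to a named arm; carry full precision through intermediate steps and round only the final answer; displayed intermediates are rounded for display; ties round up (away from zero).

recognized (5 fixed axles, 4 meshes): fixed-axis compound train
mesh 1 [75T→75T]: ω = 241.0000×75/75 = 241.0000 rpm, sense flips to −
mesh 2 [63T→79T]: ω = 241.0000×63/79 = 192.1899 rpm, sense flips to +
mesh 3 [79T→37T]: ω = 192.1899×79/37 = 410.3514 rpm, sense flips to −
mesh 4 [17T→74T]: ω = 410.3514×17/74 = 94.2699 rpm, sense flips to +
signed output speed = +94.2699 rpm

+94.2699 rpm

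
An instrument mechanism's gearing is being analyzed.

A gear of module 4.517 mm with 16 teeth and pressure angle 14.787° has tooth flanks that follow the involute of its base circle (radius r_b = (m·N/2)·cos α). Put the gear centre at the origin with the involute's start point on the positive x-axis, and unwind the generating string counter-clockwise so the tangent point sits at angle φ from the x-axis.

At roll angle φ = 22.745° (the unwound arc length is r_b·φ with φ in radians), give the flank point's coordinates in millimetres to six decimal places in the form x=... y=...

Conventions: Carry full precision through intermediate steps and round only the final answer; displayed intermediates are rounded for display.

topology: single-mesh involute geometry — m = 4.517, N = 16
pitch radius r_p = m·N/2 = 4.517·16/2 = 36.136000
base radius r_b = r_p·cos α = 36.136000·cos 14.787° = 34.939223
roll angle φ = 22.745° = 0.39697514 rad
x = r_b·(cos φ + φ·sin φ) = 37.584731
y = r_b·(sin φ − φ·cos φ) = 0.717171

x=37.584731 y=0.717171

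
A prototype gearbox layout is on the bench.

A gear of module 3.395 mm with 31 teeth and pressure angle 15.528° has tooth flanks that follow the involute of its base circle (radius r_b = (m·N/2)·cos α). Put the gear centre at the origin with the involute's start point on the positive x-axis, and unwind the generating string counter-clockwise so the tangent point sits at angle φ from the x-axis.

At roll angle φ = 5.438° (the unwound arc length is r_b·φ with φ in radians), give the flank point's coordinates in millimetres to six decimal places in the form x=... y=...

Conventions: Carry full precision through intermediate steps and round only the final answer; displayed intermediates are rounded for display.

x=50.929614 y=0.014436

recognized (one wheel, involute flank): single-mesh tooth geometry, m = 3.395, N = 31
pitch radius r_p = m·N/2 = 3.395·31/2 = 52.622500
base radius r_b = r_p·cos α = 52.622500·cos 15.528° = 50.701765
roll angle φ = 5.438° = 0.09491100 rad
x = r_b·(cos φ + φ·sin φ) = 50.929614
y = r_b·(sin φ − φ·cos φ) = 0.014436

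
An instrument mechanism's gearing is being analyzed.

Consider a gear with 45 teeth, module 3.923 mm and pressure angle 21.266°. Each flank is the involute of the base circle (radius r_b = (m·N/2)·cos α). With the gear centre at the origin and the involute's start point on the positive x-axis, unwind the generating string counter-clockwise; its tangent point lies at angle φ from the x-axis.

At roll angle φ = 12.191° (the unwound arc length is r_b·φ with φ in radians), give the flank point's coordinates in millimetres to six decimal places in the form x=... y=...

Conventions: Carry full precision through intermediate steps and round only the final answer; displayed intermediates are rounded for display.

x=84.098033 y=0.262927

class = single-mesh tooth geometry [base-circle involute, m = 3.923, 45T]
pitch radius r_p = m·N/2 = 3.923·45/2 = 88.267500
base radius r_b = r_p·cos α = 88.267500·cos 21.266° = 82.257068
roll angle φ = 12.191° = 0.21277309 rad
x = r_b·(cos φ + φ·sin φ) = 84.098033
y = r_b·(sin φ − φ·cos φ) = 0.262927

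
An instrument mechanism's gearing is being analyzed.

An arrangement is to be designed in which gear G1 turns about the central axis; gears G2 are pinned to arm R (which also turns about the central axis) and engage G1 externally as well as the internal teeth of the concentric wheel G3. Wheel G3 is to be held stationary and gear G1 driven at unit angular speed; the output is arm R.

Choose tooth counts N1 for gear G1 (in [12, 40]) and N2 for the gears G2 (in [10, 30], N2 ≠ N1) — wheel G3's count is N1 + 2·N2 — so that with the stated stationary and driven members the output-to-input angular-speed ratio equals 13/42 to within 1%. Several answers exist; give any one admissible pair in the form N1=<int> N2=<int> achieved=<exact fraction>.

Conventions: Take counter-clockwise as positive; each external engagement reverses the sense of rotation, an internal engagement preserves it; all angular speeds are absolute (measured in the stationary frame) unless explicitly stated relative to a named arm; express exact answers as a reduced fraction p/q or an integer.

topology: planetary set — design target 13/42, arm = carrier (Willis)
Willis with ω_ring = 0: ω_arm/ω_sun = N1/(N1+N3); set equal to 13/42  ⇒  N3/N1 = 1/(13/42) − 1 = 29/13
N3 = N1 + 2·N2  ⇒  N2/N1 = (N3/N1 − 1)/2 = (29/13 − 1)/2 = 8/13
smallest multiple with N1 ≥ 12 and N2 ≥ 10: k = 2  ⇒  N1 = 2·13 = 26, N2 = 2·8 = 16 (N1 ≤ 40, N2 ≤ 30, N2 ≠ N1 ✓), N3 = 26 + 2·16 = 58
check: N1/(N1+N3) with N1 = 26, N3 = 58 gives 13/42; |achieved − target| = 0 ≤ 13/4200 ✓

N1=26 N2=16 achieved=13/42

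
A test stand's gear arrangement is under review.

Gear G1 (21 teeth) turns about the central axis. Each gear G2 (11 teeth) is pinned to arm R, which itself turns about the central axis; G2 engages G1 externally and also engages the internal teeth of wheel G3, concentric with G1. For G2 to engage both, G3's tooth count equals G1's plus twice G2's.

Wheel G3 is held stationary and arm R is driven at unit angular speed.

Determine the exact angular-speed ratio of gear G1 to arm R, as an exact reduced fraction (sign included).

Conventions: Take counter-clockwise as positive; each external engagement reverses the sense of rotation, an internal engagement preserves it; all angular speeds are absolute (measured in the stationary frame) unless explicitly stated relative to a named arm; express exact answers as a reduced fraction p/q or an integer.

64/21

class = planetary set [G3 = 21+2·11 = 43; Willis about the carrier]
ring teeth: 21 + 2·11 = 43
21(ω_sun−ω_arm) = −43(ω_ring−ω_arm),  ω_ring = 0, ω_arm = 1
ω_sun = 1 − (43/21)(0−1) = 64/21
ω_out/ω_in = 64/21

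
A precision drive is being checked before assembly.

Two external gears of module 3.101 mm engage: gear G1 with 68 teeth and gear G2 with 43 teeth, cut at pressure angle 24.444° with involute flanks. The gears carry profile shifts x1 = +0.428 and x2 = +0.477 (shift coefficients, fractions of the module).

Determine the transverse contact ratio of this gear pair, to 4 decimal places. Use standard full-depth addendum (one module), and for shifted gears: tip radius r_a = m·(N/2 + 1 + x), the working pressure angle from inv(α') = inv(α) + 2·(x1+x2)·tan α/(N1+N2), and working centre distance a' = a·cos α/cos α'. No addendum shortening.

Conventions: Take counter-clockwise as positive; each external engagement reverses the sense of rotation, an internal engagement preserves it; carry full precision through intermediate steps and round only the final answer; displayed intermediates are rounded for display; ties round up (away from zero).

1.4927

topology: single-mesh involute geometry — m = 3.101, 68T/43T pair
base radii: r_b1 = 95.983545, r_b2 = 60.695477
tip radii: r_a1 = 109.862228, r_a2 = 71.251677
inv(α') = inv(24.444°) + 2·(+0.428+0.477)·tan α/(68+43) = 0.03533010  ⇒  α' = 26.32833°
a' = a·cos α / cos α' = 172.1055·cos 24.444°/cos 26.32833° = 174.812832
action lengths: √(r_a1²−r_b1²) = 53.449680, √(r_a2²−r_b2²) = 37.321047
base pitch p_b = π·m·cos α = 8.868859
CR = (53.449680 + 37.321047 − 174.812832·sin 26.32833°)/8.868859 = 1.492721
contact ratio ≈ 1.4927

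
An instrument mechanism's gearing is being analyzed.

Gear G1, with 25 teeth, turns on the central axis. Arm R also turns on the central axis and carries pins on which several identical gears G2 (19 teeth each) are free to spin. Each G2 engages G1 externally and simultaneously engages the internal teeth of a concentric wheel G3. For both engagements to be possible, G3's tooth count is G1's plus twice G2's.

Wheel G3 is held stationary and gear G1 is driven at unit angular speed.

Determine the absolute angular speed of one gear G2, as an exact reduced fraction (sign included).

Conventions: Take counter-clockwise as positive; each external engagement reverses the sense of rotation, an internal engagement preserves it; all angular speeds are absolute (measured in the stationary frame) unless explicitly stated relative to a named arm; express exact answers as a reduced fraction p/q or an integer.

-25/38

planetary set (25T centre, 19T on arm, 63T internal) — Willis relation
ring teeth: 25 + 2·19 = 63
25(ω_sun−ω_arm) = −63(ω_ring−ω_arm),  ω_ring = 0, ω_sun = 1
25(1−ω_arm) = −63(0−ω_arm)  ⇒  88·ω_arm = 25  ⇒  ω_arm = 25/88
sun–planet mesh: 25·(1−25/88) = −19·(ω_p−ω_arm)  ⇒  ω_p−ω_arm = -1575/1672
ω_p = 25/88 − 1575/1672 = -25/38
exact speed ratio = -25/38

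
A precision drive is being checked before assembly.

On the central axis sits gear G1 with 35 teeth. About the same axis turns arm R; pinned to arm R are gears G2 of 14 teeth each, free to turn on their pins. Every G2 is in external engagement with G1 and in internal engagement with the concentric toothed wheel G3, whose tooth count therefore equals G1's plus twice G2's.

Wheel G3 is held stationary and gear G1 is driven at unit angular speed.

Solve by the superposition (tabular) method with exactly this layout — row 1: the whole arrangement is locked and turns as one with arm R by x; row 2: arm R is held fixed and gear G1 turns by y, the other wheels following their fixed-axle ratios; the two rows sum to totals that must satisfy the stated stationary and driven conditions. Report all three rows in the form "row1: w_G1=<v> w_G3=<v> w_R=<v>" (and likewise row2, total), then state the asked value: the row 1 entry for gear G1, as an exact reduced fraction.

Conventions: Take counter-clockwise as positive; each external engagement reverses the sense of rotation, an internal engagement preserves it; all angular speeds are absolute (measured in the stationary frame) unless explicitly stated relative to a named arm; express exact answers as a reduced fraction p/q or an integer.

recognized (axles ride arm R): planetary set, 35/14/63 teeth
row 1: whole set turns with the arm by x
row 2 — arm fixed, fixed-axis ratios: sun y, ring −(35/63)·y, arm 0
boundary: total ω_ring = x − (35/63)·y = 0 and total ω_sun = x + y = 1  ⇒  y = 9/14, x = 5/14
row 2 ring = −(35/63)·9/14 = -5/14
totals (row 1 + row 2): sun 5/14 + 9/14 = 1, ring 5/14 + (-5/14) = 0, arm 5/14 + 0 = 5/14
asked cell (row1, sun) = 5/14

row1: w_G1=5/14 w_G3=5/14 w_R=5/14
row2: w_G1=9/14 w_G3=-5/14 w_R=0
total: w_G1=1 w_G3=0 w_R=5/14
asked value: 5/14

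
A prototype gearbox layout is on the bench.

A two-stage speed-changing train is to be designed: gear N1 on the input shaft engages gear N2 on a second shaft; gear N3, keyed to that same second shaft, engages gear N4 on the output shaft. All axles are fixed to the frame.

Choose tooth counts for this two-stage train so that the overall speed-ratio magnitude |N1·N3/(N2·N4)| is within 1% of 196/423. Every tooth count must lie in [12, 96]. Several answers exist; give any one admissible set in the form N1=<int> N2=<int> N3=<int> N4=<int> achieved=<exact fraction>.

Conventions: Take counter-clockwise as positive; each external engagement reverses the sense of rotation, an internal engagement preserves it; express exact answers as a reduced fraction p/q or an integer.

N1=14 N2=18 N3=28 N4=47 achieved=196/423

topology: fixed-axis compound train — 2 stages, target 196/423
target = 196/423 in lowest terms: an exact hit needs N1·N3 = k·196 and N2·N4 = k·423 for one integer k, every count in [12, 96]; additionally prefer no 1:1 stage (N1 ≠ N2, N3 ≠ N4)
k = 1: no 1:1-free in-range split of k·196 and k·423 into factor pairs; take k = 2
k = 2: N1·N3 = 392 = 14·28, N2·N4 = 846 = 18·47
achieved = 14·28/(18·47) = 196/423; |achieved − target| = 0 ≤ 49/10575 ✓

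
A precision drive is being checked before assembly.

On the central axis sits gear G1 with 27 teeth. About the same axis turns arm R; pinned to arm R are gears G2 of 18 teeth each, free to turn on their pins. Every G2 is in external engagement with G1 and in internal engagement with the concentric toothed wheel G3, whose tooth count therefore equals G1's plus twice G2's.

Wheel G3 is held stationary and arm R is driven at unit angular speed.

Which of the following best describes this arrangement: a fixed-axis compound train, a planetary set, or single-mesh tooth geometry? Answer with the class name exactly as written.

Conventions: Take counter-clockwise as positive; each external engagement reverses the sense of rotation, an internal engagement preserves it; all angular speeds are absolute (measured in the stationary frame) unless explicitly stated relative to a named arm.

planetary set

planetary set (27T centre, 18T on arm, 63T internal) — Willis relation
classification: planetary set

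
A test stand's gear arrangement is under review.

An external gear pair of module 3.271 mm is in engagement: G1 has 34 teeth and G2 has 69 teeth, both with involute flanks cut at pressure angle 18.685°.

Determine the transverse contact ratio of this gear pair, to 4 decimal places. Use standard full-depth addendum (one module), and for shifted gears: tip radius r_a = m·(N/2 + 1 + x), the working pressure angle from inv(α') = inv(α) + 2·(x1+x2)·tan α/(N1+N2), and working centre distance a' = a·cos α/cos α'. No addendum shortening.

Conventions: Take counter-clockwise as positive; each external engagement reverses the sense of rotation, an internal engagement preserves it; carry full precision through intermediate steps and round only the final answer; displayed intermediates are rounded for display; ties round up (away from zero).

1.8161

topology: single-mesh involute geometry — m = 3.271, 34T/69T pair
base radii: r_b1 = 52.676188, r_b2 = 106.901675
tip radii: r_a1 = 58.878000, r_a2 = 116.120500
no profile shift: α' = α, a' = a
action lengths: √(r_a1²−r_b1²) = 26.302816, √(r_a2²−r_b2²) = 45.343163
base pitch p_b = π·m·cos α = 9.734537
CR = (26.302816 + 45.343163 − 168.456500·sin 18.68500°)/9.734537 = 1.816051
contact ratio ≈ 1.8161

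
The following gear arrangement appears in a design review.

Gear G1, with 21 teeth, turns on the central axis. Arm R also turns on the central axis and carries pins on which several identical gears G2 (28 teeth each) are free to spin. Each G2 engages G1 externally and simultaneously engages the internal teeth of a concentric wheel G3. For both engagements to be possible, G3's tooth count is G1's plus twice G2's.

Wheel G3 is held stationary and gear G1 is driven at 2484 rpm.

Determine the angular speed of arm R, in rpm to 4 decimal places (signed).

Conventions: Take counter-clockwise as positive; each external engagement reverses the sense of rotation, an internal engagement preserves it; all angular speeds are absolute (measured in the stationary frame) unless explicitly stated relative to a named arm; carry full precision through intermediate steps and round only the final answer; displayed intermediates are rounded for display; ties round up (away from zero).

+532.2857 rpm

topology: planetary set — G1 21T / G2 28T / G3 77T, arm = carrier (Willis)
normalise by the input: solve with ω_sun = 1, then scale by 2484 rpm
ring teeth: 21 + 2·28 = 77
21(ω_sun−ω_arm) = −77(ω_ring−ω_arm),  ω_ring = 0, ω_sun = 1
21(1−ω_arm) = −77(0−ω_arm)  ⇒  98·ω_arm = 21  ⇒  ω_arm = 3/14
scale: ω_arm = 3/14 × 2484 rpm = +532.2857 rpm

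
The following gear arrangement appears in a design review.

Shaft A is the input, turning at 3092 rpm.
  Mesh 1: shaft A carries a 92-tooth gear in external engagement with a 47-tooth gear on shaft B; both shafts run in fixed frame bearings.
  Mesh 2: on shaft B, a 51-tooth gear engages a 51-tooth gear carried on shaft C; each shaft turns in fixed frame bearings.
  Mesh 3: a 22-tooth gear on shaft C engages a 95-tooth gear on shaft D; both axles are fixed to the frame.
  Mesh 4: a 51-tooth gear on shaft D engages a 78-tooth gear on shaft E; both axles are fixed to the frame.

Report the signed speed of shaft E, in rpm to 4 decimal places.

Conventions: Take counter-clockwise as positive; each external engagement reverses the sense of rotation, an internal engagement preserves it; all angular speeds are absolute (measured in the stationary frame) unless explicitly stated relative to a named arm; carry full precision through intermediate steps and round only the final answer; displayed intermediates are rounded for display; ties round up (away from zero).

+916.4401 rpm

recognized (5 fixed axles, 4 meshes): fixed-axis compound train
mesh 1 [92T→47T]: ω = 3092.0000×92/47 = 6052.4255 rpm, sense flips to −
mesh 2 [51T→51T]: ω = 6052.4255×51/51 = 6052.4255 rpm, sense flips to +
mesh 3 [22T→95T]: ω = 6052.4255×22/95 = 1401.6143 rpm, sense flips to −
mesh 4 [51T→78T]: ω = 1401.6143×51/78 = 916.4401 rpm, sense flips to +
signed output speed = +916.4401 rpm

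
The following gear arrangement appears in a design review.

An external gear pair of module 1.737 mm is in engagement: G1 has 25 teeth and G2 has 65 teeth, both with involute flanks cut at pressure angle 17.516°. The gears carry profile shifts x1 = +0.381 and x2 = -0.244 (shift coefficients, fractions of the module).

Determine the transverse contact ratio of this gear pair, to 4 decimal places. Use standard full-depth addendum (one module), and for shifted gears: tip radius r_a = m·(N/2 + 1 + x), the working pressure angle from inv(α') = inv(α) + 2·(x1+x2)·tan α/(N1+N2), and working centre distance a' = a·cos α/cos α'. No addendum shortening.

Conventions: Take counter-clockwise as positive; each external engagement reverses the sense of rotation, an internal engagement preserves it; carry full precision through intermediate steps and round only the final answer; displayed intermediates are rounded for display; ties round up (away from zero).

recognized (one external pair, fixed centres): single-mesh tooth geometry, m = 1.737, N1 = 25, N2 = 65
base radii: r_b1 = 20.705755, r_b2 = 53.834964
tip radii: r_a1 = 24.111297, r_a2 = 57.765672
inv(α') = inv(17.516°) + 2·(+0.381-0.244)·tan α/(25+65) = 0.01085480  ⇒  α' = 18.05106°
a' = a·cos α / cos α' = 78.1650·cos 17.516°/cos 18.05106° = 78.399483
action lengths: √(r_a1²−r_b1²) = 12.354203, √(r_a2²−r_b2²) = 20.944440
base pitch p_b = π·m·cos α = 5.203924
CR = (12.354203 + 20.944440 − 78.399483·sin 18.05106°)/5.203924 = 1.730508
contact ratio ≈ 1.7305

1.7305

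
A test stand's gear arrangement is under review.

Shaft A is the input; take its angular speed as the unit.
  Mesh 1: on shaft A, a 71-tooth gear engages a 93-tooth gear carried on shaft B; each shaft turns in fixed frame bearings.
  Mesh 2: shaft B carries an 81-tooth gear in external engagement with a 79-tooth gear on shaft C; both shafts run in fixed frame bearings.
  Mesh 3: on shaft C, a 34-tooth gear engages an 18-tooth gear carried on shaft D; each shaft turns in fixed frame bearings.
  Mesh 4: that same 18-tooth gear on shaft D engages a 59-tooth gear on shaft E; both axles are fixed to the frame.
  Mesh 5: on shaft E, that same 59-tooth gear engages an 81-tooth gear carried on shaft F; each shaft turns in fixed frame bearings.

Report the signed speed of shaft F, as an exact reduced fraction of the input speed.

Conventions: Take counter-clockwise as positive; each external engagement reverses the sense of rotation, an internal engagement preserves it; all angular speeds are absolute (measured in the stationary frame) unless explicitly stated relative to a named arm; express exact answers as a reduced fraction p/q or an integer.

-2414/7347

5-mesh fixed-axis compound train (all bearings frame-fixed)
mesh 1 [71T→93T]: |ω|/ω_in = 1×71/93 = 71/93, sense flips to −
mesh 2 [81T→79T]: |ω|/ω_in = (71/93)×81/79 = 1917/2449, sense flips to +
mesh 3 [34T→18T]: |ω|/ω_in = (1917/2449)×34/18 = 3621/2449, sense flips to −
mesh 4 [18T→59T]: |ω|/ω_in = (3621/2449)×18/59 = 65178/144491, sense flips to +
mesh 5 [59T→81T]: |ω|/ω_in = (65178/144491)×59/81 = 2414/7347, sense flips to −
signed output speed (× input speed) = -2414/7347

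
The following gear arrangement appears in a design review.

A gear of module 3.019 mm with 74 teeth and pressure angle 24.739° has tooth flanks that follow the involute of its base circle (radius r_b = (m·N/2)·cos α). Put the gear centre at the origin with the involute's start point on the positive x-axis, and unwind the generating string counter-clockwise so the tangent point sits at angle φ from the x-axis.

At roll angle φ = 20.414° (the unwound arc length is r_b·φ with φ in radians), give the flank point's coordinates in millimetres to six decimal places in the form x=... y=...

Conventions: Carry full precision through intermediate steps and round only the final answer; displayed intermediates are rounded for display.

x=107.687671 y=1.510183

topology: single-mesh involute geometry — m = 3.019, N = 74
pitch radius r_p = m·N/2 = 3.019·74/2 = 111.703000
base radius r_b = r_p·cos α = 111.703000·cos 24.739° = 101.451293
roll angle φ = 20.414° = 0.35629151 rad
x = r_b·(cos φ + φ·sin φ) = 107.687671
y = r_b·(sin φ − φ·cos φ) = 1.510183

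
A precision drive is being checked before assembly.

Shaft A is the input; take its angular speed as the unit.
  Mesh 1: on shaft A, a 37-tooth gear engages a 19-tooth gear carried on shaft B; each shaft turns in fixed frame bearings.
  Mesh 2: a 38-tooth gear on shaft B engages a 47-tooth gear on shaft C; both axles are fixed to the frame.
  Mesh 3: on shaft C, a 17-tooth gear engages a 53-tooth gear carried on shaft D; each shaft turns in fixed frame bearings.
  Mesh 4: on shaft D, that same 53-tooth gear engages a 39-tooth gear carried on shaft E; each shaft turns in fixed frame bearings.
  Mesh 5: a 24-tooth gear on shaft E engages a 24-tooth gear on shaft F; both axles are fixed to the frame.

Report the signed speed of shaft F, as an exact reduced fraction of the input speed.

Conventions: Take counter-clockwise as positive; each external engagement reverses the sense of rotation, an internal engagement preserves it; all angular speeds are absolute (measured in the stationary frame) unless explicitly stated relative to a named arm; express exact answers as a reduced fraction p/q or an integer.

-1258/1833

5-mesh fixed-axis compound train (all bearings frame-fixed)
mesh 1 [37T→19T]: |ω|/ω_in = 1×37/19 = 37/19, sense flips to −
mesh 2 [38T→47T]: |ω|/ω_in = (37/19)×38/47 = 74/47, sense flips to +
mesh 3 [17T→53T]: |ω|/ω_in = (74/47)×17/53 = 1258/2491, sense flips to −
mesh 4 [53T→39T]: |ω|/ω_in = (1258/2491)×53/39 = 1258/1833, sense flips to +
mesh 5 [24T→24T]: |ω|/ω_in = (1258/1833)×24/24 = 1258/1833, sense flips to −
signed output speed (× input speed) = -1258/1833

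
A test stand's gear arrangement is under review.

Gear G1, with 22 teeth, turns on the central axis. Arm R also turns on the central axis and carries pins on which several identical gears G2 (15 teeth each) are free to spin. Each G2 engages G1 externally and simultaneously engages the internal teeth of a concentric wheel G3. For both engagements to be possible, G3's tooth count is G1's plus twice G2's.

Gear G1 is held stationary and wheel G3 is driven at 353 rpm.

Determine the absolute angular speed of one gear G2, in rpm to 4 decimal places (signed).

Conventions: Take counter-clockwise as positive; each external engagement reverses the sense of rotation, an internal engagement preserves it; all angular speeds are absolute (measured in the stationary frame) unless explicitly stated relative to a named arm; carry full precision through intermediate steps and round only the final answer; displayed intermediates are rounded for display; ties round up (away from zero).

planetary set (22T centre, 15T on arm, 52T internal) — Willis relation
normalise by the input: solve with ω_ring = 1, then scale by 353 rpm
ring teeth: 22 + 2·15 = 52
22(ω_sun−ω_arm) = −52(ω_ring−ω_arm),  ω_sun = 0, ω_ring = 1
22(0−ω_arm) = −52(1−ω_arm)  ⇒  74·ω_arm = 52  ⇒  ω_arm = 26/37
sun–planet mesh: 22·(0−26/37) = −15·(ω_p−ω_arm)  ⇒  ω_p−ω_arm = 572/555
ω_p = 26/37 + 572/555 = 26/15
scale: ω_p = 26/15 × 353 rpm = +611.8667 rpm

+611.8667 rpm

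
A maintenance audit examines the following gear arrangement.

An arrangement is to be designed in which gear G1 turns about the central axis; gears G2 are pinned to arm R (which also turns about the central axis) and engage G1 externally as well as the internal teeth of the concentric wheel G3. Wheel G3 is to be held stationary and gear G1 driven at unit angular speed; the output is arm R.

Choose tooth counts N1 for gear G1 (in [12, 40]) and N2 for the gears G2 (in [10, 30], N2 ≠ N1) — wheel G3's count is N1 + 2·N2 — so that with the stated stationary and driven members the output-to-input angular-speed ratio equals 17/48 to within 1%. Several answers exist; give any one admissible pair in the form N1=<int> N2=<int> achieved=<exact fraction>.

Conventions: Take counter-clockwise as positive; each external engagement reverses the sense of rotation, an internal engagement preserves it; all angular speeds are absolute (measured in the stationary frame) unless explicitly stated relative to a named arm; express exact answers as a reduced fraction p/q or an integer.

topology: planetary set — design target 17/48, arm = carrier (Willis)
Willis with ω_ring = 0: ω_arm/ω_sun = N1/(N1+N3); set equal to 17/48  ⇒  N3/N1 = 1/(17/48) − 1 = 31/17
N3 = N1 + 2·N2  ⇒  N2/N1 = (N3/N1 − 1)/2 = (31/17 − 1)/2 = 7/17
smallest multiple with N1 ≥ 12 and N2 ≥ 10: k = 2  ⇒  N1 = 2·17 = 34, N2 = 2·7 = 14 (N1 ≤ 40, N2 ≤ 30, N2 ≠ N1 ✓), N3 = 34 + 2·14 = 62
check: N1/(N1+N3) with N1 = 34, N3 = 62 gives 17/48; |achieved − target| = 0 ≤ 17/4800 ✓

N1=34 N2=14 achieved=17/48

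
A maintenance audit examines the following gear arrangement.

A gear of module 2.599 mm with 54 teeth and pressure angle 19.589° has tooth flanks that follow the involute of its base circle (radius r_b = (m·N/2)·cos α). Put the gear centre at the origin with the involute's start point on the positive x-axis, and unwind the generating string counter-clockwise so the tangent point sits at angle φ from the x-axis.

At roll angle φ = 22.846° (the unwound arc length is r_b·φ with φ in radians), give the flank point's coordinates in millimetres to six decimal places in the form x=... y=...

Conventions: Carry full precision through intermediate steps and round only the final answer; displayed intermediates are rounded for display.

x=71.160053 y=1.374984

topology: single-mesh involute geometry — m = 2.599, N = 54
pitch radius r_p = m·N/2 = 2.599·54/2 = 70.173000
base radius r_b = r_p·cos α = 70.173000·cos 19.589° = 66.111516
roll angle φ = 22.846° = 0.39873792 rad
x = r_b·(cos φ + φ·sin φ) = 71.160053
y = r_b·(sin φ − φ·cos φ) = 1.374984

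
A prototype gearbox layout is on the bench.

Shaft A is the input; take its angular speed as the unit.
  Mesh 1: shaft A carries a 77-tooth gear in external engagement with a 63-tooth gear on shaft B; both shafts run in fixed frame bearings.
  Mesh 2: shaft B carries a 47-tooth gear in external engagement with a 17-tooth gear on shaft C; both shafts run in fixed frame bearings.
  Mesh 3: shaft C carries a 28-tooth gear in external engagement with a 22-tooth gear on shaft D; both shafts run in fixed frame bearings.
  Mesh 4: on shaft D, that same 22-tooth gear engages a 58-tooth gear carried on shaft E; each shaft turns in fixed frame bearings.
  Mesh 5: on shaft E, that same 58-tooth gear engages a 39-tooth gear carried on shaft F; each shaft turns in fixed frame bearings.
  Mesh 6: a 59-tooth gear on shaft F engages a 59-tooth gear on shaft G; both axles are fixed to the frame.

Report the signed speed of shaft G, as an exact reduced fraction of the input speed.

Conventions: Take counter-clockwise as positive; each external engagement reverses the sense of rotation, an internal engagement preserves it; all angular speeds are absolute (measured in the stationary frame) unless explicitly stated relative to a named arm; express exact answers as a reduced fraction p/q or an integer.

14476/5967

6-mesh fixed-axis compound train (all bearings frame-fixed)
mesh 1 [77T→63T]: |ω|/ω_in = 1×77/63 = 11/9, sense flips to −
mesh 2 [47T→17T]: |ω|/ω_in = (11/9)×47/17 = 517/153, sense flips to +
mesh 3 [28T→22T]: |ω|/ω_in = (517/153)×28/22 = 658/153, sense flips to −
mesh 4 [22T→58T]: |ω|/ω_in = (658/153)×22/58 = 7238/4437, sense flips to +
mesh 5 [58T→39T]: |ω|/ω_in = (7238/4437)×58/39 = 14476/5967, sense flips to −
mesh 6 [59T→59T]: |ω|/ω_in = (14476/5967)×59/59 = 14476/5967, sense flips to +
signed output speed (× input speed) = 14476/5967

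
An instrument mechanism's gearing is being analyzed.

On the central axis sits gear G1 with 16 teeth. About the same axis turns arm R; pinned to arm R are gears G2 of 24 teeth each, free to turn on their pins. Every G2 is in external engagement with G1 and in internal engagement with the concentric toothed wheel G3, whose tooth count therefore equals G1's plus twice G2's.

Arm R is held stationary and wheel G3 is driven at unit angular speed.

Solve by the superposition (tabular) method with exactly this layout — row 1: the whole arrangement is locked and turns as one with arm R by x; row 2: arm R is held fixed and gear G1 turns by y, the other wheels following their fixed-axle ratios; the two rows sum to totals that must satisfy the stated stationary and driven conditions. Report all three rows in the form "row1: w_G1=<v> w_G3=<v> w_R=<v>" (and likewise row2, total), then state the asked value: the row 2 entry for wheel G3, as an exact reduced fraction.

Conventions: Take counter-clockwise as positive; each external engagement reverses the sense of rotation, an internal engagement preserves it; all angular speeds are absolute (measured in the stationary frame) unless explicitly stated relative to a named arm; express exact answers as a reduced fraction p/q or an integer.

row1: w_G1=0 w_G3=0 w_R=0
row2: w_G1=-4 w_G3=1 w_R=0
total: w_G1=-4 w_G3=1 w_R=0
asked value: 1

class = planetary set [G3 = 16+2·24 = 64; Willis about the carrier]
row 1: whole set turns with the arm by x
row 2: sun turns y, ring = −(16/64)·y, arm 0
boundary: total ω_arm = x = 0 and total ω_ring = x − (16/64)·y = 1  ⇒  y = -4, x = 0
row 2 ring = −(16/64)·(-4) = 1
totals (row 1 + row 2): sun 0 + (-4) = -4, ring 0 + 1 = 1, arm 0 + 0 = 0
asked cell (row2, ring) = 1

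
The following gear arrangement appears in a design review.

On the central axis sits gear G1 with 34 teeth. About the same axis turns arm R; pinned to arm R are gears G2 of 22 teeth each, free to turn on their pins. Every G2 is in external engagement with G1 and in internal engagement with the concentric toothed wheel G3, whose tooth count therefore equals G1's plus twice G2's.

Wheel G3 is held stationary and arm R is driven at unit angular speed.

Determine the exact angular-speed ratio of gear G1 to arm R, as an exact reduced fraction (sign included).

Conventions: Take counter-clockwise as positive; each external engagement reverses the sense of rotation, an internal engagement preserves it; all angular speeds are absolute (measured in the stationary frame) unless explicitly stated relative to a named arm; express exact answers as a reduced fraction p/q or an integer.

56/17

topology: planetary set — G1 34T / G2 22T / G3 78T, arm = carrier (Willis)
ring teeth: 34 + 2·22 = 78
34(ω_sun−ω_arm) = −78(ω_ring−ω_arm),  ω_ring = 0, ω_arm = 1
ω_sun = 1 − (78/34)(0−1) = 56/17
ω_out/ω_in = 56/17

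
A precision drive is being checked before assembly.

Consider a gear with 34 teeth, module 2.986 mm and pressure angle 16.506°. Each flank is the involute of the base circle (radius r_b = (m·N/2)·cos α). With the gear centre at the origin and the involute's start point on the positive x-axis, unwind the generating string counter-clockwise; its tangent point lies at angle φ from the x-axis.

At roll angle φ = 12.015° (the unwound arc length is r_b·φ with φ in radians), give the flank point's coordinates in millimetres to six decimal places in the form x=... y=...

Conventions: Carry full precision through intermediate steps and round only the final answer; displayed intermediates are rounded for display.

recognized (one wheel, involute flank): single-mesh tooth geometry, m = 2.986, N = 34
pitch radius r_p = m·N/2 = 2.986·34/2 = 50.762000
base radius r_b = r_p·cos α = 50.762000·cos 16.506° = 48.670097
roll angle φ = 12.015° = 0.20970131 rad
x = r_b·(cos φ + φ·sin φ) = 49.728486
y = r_b·(sin φ − φ·cos φ) = 0.148948

x=49.728486 y=0.148948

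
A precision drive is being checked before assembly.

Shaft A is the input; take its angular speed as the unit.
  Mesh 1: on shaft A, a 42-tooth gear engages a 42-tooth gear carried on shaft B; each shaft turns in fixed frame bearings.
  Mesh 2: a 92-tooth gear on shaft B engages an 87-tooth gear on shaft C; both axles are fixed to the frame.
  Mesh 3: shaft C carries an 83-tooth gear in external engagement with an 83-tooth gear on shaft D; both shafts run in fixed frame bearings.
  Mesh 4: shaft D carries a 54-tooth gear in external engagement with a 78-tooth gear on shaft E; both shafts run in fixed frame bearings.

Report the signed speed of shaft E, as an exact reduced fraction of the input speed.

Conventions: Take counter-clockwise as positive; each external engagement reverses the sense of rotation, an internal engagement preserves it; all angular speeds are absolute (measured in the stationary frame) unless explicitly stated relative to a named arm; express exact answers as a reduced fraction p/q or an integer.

276/377

4-mesh fixed-axis compound train (all bearings frame-fixed)
mesh 1 [42T→42T]: |ω|/ω_in = 1×42/42 = 1, sense flips to −
mesh 2 [92T→87T]: |ω|/ω_in = 1×92/87 = 92/87, sense flips to +
mesh 3 [83T→83T]: |ω|/ω_in = (92/87)×83/83 = 92/87, sense flips to −
mesh 4 [54T→78T]: |ω|/ω_in = (92/87)×54/78 = 276/377, sense flips to +
signed output speed (× input speed) = 276/377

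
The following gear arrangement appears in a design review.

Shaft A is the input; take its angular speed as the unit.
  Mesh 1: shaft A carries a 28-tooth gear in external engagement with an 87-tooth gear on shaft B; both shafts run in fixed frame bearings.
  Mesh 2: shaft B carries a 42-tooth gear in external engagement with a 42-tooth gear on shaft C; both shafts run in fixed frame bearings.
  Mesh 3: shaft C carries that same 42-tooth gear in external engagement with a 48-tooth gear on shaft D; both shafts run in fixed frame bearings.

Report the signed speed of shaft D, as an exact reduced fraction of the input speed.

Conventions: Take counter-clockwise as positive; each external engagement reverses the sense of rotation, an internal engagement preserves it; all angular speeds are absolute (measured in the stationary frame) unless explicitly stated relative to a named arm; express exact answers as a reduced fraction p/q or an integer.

-49/174

3-mesh fixed-axis compound train (all bearings frame-fixed)
mesh 1 [28T→87T]: |ω|/ω_in = 1×28/87 = 28/87, sense flips to −
mesh 2 [42T→42T]: |ω|/ω_in = (28/87)×42/42 = 28/87, sense flips to +
mesh 3 [42T→48T]: |ω|/ω_in = (28/87)×42/48 = 49/174, sense flips to −
signed output speed (× input speed) = -49/174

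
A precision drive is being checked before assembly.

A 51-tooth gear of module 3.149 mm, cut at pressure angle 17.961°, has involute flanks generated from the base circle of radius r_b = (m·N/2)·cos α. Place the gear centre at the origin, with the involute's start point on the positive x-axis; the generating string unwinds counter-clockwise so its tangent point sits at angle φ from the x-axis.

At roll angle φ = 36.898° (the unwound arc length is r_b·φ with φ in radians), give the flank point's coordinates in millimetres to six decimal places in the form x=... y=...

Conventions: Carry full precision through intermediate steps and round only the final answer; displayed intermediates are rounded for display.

x=90.621056 y=6.522515

recognized (one wheel, involute flank): single-mesh tooth geometry, m = 3.149, N = 51
pitch radius r_p = m·N/2 = 3.149·51/2 = 80.299500
base radius r_b = r_p·cos α = 80.299500·cos 17.961° = 76.386235
roll angle φ = 36.898° = 0.64399159 rad
x = r_b·(cos φ + φ·sin φ) = 90.621056
y = r_b·(sin φ − φ·cos φ) = 6.522515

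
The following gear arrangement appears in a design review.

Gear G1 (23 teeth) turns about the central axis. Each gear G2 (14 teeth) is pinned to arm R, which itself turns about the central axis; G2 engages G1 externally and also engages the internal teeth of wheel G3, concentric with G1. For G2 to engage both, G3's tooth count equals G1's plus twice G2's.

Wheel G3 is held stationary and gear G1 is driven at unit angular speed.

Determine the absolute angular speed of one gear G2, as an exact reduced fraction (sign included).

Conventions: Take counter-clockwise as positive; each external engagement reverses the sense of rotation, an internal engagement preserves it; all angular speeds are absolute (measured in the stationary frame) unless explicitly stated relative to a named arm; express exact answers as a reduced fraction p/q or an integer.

-23/28

class = planetary set [G3 = 23+2·14 = 51; Willis about the carrier]
ring teeth: 23 + 2·14 = 51
23(ω_sun−ω_arm) = −51(ω_ring−ω_arm),  ω_ring = 0, ω_sun = 1
23(1−ω_arm) = −51(0−ω_arm)  ⇒  74·ω_arm = 23  ⇒  ω_arm = 23/74
sun–planet mesh: 23·(1−23/74) = −14·(ω_p−ω_arm)  ⇒  ω_p−ω_arm = -1173/1036
ω_p = 23/74 − 1173/1036 = -23/28
exact speed ratio = -23/28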